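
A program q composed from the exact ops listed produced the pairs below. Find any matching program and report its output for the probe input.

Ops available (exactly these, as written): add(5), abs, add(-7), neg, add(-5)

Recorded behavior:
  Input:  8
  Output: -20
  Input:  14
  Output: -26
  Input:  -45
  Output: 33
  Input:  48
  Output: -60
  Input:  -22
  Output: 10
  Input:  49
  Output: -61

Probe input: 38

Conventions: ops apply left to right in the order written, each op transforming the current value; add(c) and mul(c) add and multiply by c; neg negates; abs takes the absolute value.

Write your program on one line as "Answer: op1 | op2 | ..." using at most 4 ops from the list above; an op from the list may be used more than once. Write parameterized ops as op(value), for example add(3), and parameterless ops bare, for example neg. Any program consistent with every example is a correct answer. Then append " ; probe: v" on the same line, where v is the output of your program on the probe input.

neg | add(-5) | add(-7) ; probe: -50

Check, running the answer program on each example:
  8 -> -8 -> -13 -> -20
  14 -> -14 -> -19 -> -26
  -45 -> 45 -> 40 -> 33
  48 -> -48 -> -53 -> -60
  -22 -> 22 -> 17 -> 10
  49 -> -49 -> -54 -> -61
  probe: 38 -> -38 -> -43 -> -50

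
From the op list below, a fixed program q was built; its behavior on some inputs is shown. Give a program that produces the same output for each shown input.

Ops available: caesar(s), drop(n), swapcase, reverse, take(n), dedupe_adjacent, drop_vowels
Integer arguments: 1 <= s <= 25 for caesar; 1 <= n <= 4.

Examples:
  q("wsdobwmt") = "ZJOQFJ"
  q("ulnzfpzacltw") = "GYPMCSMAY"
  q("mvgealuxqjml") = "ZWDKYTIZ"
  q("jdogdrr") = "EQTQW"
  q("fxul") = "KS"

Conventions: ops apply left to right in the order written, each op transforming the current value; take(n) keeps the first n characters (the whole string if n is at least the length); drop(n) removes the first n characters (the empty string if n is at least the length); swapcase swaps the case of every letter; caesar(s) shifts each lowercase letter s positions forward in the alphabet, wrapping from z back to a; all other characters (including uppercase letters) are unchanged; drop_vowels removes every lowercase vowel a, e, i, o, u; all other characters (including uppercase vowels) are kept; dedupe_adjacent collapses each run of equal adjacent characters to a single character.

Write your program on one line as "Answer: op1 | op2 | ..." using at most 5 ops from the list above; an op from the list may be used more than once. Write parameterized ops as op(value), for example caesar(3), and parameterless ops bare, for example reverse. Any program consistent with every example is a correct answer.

reverse | drop_vowels | caesar(13) | swapcase | drop(1)

Check, running the answer program on each example:
  "wsdobwmt" -> "tmwbodsw" -> "tmwbdsw" -> "gzjoqfj" -> "GZJOQFJ" -> "ZJOQFJ"
  "ulnzfpzacltw" -> "wtlcazpfznlu" -> "wtlczpfznl" -> "jgypmcsmay" -> "JGYPMCSMAY" -> "GYPMCSMAY"
  "mvgealuxqjml" -> "lmjqxulaegvm" -> "lmjqxlgvm" -> "yzwdkytiz" -> "YZWDKYTIZ" -> "ZWDKYTIZ"
  "jdogdrr" -> "rrdgodj" -> "rrdgdj" -> "eeqtqw" -> "EEQTQW" -> "EQTQW"
  "fxul" -> "luxf" -> "lxf" -> "yks" -> "YKS" -> "KS"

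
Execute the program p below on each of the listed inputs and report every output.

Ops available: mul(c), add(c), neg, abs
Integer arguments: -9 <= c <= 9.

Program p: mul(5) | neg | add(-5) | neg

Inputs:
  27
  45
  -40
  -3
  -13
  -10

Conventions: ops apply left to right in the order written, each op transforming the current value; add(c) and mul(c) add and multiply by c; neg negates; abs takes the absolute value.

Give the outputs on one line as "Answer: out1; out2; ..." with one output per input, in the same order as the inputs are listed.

140; 230; -195; -10; -60; -45

Execution, op by op:
  27 -> 135 -> -135 -> -140 -> 140
  45 -> 225 -> -225 -> -230 -> 230
  -40 -> -200 -> 200 -> 195 -> -195
  -3 -> -15 -> 15 -> 10 -> -10
  -13 -> -65 -> 65 -> 60 -> -60
  -10 -> -50 -> 50 -> 45 -> -45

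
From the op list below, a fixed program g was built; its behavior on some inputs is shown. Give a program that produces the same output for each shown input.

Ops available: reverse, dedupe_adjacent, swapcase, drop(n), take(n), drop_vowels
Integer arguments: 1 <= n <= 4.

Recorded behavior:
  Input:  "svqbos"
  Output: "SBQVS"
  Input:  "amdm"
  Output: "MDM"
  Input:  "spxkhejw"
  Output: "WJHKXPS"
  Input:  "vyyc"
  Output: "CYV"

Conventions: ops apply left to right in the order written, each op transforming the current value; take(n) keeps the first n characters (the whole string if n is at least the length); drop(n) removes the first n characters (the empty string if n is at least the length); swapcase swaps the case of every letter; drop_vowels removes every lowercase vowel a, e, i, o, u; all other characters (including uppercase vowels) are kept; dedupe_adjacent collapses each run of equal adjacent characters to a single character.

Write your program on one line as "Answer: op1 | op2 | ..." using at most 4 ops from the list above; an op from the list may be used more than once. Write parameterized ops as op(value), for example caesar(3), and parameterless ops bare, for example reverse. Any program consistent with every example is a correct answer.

drop_vowels | reverse | swapcase | dedupe_adjacent

Check, running the answer program on each example:
  "svqbos" -> "svqbs" -> "sbqvs" -> "SBQVS" -> "SBQVS"
  "amdm" -> "mdm" -> "mdm" -> "MDM" -> "MDM"
  "spxkhejw" -> "spxkhjw" -> "wjhkxps" -> "WJHKXPS" -> "WJHKXPS"
  "vyyc" -> "vyyc" -> "cyyv" -> "CYYV" -> "CYV"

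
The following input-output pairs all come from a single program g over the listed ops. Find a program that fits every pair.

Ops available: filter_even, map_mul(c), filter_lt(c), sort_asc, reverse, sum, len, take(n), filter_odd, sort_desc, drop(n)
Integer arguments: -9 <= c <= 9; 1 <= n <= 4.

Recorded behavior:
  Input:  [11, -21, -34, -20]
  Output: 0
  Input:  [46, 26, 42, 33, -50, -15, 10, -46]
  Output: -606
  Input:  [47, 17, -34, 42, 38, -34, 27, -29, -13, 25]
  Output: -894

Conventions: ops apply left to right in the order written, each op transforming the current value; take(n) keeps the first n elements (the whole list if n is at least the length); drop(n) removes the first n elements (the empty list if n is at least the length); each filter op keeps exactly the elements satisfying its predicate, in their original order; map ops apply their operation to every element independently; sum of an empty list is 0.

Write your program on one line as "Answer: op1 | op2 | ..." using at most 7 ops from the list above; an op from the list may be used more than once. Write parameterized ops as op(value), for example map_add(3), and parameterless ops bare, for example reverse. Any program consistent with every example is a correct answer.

drop(1) | map_mul(-3) | sort_desc | drop(4) | map_mul(2) | sum

Check, running the answer program on each example:
  [11, -21, -34, -20] -> [-21, -34, -20] -> [63, 102, 60] -> [102, 63, 60] -> [] -> [] -> 0
  [46, 26, 42, 33, -50, -15, 10, -46] -> [26, 42, 33, -50, -15, 10, -46] -> [-78, -126, -99, 150, 45, -30, 138] -> [150, 138, 45, -30, -78, -99, -126] -> [-78, -99, -126] -> [-156, -198, -252] -> -606
  [47, 17, -34, 42, 38, -34, 27, -29, -13, 25] -> [17, -34, 42, 38, -34, 27, -29, -13, 25] -> [-51, 102, -126, -114, 102, -81, 87, 39, -75] -> [102, 102, 87, 39, -51, -75, -81, -114, -126] -> [-51, -75, -81, -114, -126] -> [-102, -150, -162, -228, -252] -> -894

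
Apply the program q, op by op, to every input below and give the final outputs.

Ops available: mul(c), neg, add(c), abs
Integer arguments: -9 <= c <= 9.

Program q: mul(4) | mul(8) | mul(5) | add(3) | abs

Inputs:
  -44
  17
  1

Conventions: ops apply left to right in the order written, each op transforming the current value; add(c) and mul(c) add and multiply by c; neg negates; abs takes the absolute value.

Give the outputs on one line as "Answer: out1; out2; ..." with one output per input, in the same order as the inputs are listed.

7037; 2723; 163

Execution, op by op:
  -44 -> -176 -> -1408 -> -7040 -> -7037 -> 7037
  17 -> 68 -> 544 -> 2720 -> 2723 -> 2723
  1 -> 4 -> 32 -> 160 -> 163 -> 163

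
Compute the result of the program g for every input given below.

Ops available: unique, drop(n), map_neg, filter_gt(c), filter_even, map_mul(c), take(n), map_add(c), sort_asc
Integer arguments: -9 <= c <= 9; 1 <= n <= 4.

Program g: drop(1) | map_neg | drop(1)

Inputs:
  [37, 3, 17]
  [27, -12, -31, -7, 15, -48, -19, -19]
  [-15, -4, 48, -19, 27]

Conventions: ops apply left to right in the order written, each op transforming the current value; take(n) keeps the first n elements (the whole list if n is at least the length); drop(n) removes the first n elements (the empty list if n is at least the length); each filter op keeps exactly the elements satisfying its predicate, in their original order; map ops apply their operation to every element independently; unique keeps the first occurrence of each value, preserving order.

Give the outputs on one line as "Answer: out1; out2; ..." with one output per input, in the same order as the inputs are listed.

Execution, op by op:
  [37, 3, 17] -> [3, 17] -> [-3, -17] -> [-17]
  [27, -12, -31, -7, 15, -48, -19, -19] -> [-12, -31, -7, 15, -48, -19, -19] -> [12, 31, 7, -15, 48, 19, 19] -> [31, 7, -15, 48, 19, 19]
  [-15, -4, 48, -19, 27] -> [-4, 48, -19, 27] -> [4, -48, 19, -27] -> [-48, 19, -27]

[-17]; [31, 7, -15, 48, 19, 19]; [-48, 19, -27]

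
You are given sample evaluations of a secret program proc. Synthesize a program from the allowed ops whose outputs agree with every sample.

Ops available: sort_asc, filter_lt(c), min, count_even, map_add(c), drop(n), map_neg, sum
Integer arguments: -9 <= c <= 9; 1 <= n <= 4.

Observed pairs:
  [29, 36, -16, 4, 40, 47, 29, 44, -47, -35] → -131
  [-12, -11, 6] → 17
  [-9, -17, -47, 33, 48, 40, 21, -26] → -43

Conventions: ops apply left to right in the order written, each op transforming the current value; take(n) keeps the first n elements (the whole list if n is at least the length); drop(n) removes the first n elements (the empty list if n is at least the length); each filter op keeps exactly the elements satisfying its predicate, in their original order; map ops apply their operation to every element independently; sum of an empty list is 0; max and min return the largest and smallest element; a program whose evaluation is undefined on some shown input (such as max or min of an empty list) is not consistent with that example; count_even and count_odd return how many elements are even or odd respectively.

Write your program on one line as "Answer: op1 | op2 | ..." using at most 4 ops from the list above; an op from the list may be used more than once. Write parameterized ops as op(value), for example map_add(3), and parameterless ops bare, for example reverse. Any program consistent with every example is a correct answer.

map_neg | sort_asc | sum

Check, running the answer program on each example:
  [29, 36, -16, 4, 40, 47, 29, 44, -47, -35] -> [-29, -36, 16, -4, -40, -47, -29, -44, 47, 35] -> [-47, -44, -40, -36, -29, -29, -4, 16, 35, 47] -> -131
  [-12, -11, 6] -> [12, 11, -6] -> [-6, 11, 12] -> 17
  [-9, -17, -47, 33, 48, 40, 21, -26] -> [9, 17, 47, -33, -48, -40, -21, 26] -> [-48, -40, -33, -21, 9, 17, 26, 47] -> -43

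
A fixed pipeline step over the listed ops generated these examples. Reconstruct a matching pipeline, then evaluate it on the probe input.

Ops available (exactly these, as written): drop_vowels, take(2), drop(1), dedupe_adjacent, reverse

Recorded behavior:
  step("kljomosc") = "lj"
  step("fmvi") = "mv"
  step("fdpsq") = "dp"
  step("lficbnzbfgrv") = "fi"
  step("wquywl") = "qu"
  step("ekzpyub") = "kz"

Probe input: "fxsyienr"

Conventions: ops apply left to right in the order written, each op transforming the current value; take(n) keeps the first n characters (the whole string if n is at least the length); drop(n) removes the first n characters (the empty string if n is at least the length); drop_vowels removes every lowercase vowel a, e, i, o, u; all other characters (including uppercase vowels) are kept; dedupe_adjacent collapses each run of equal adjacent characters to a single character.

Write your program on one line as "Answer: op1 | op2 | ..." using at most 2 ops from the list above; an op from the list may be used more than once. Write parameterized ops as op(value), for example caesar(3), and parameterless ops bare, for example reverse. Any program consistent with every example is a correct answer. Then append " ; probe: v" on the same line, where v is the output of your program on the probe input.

drop(1) | take(2) ; probe: "xs"

Check, running the answer program on each example:
  "kljomosc" -> "ljomosc" -> "lj"
  "fmvi" -> "mvi" -> "mv"
  "fdpsq" -> "dpsq" -> "dp"
  "lficbnzbfgrv" -> "ficbnzbfgrv" -> "fi"
  "wquywl" -> "quywl" -> "qu"
  "ekzpyub" -> "kzpyub" -> "kz"
  probe: "fxsyienr" -> "xsyienr" -> "xs"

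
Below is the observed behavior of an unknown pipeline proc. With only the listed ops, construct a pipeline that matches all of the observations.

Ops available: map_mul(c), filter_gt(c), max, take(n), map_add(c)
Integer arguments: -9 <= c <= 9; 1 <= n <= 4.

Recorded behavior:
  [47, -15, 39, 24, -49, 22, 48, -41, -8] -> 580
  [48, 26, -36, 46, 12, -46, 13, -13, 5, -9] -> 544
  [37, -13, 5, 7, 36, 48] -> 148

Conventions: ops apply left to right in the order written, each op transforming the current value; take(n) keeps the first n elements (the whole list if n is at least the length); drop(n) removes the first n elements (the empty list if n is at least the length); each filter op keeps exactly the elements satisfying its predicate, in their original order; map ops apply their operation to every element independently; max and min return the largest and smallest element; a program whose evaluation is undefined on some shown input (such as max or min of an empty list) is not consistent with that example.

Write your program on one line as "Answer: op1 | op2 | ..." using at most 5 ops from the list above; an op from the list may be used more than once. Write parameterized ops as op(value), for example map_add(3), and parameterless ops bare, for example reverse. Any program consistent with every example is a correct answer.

map_mul(-4) | map_mul(3) | map_add(-8) | max

Check, running the answer program on each example:
  [47, -15, 39, 24, -49, 22, 48, -41, -8] -> [-188, 60, -156, -96, 196, -88, -192, 164, 32] -> [-564, 180, -468, -288, 588, -264, -576, 492, 96] -> [-572, 172, -476, -296, 580, -272, -584, 484, 88] -> 580
  [48, 26, -36, 46, 12, -46, 13, -13, 5, -9] -> [-192, -104, 144, -184, -48, 184, -52, 52, -20, 36] -> [-576, -312, 432, -552, -144, 552, -156, 156, -60, 108] -> [-584, -320, 424, -560, -152, 544, -164, 148, -68, 100] -> 544
  [37, -13, 5, 7, 36, 48] -> [-148, 52, -20, -28, -144, -192] -> [-444, 156, -60, -84, -432, -576] -> [-452, 148, -68, -92, -440, -584] -> 148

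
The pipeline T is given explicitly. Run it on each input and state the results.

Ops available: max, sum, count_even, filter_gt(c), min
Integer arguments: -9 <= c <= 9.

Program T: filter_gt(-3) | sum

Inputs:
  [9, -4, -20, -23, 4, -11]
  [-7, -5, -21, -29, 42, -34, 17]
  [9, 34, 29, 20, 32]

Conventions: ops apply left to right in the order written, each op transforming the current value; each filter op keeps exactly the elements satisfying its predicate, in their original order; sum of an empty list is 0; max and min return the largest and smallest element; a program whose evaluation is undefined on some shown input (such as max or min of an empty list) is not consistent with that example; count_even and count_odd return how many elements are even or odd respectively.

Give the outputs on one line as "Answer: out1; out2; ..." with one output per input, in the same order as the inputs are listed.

13; 59; 124

Execution, op by op:
  [9, -4, -20, -23, 4, -11] -> [9, 4] -> 13
  [-7, -5, -21, -29, 42, -34, 17] -> [42, 17] -> 59
  [9, 34, 29, 20, 32] -> [9, 34, 29, 20, 32] -> 124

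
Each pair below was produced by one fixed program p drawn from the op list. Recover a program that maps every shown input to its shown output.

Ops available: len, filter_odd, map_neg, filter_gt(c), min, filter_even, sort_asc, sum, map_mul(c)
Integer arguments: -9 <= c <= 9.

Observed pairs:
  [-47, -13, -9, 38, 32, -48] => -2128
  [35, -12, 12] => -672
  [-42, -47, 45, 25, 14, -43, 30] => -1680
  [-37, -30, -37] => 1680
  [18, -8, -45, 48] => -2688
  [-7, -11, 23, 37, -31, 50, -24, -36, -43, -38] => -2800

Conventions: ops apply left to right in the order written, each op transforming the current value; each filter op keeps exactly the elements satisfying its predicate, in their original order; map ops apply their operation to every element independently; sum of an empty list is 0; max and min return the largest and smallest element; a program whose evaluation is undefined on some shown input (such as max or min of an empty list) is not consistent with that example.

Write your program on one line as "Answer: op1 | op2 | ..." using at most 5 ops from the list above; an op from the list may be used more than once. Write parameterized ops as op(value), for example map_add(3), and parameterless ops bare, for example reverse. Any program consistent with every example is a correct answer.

filter_even | sort_asc | map_mul(-8) | map_mul(7) | min

Check, running the answer program on each example:
  [-47, -13, -9, 38, 32, -48] -> [38, 32, -48] -> [-48, 32, 38] -> [384, -256, -304] -> [2688, -1792, -2128] -> -2128
  [35, -12, 12] -> [-12, 12] -> [-12, 12] -> [96, -96] -> [672, -672] -> -672
  [-42, -47, 45, 25, 14, -43, 30] -> [-42, 14, 30] -> [-42, 14, 30] -> [336, -112, -240] -> [2352, -784, -1680] -> -1680
  [-37, -30, -37] -> [-30] -> [-30] -> [240] -> [1680] -> 1680
  [18, -8, -45, 48] -> [18, -8, 48] -> [-8, 18, 48] -> [64, -144, -384] -> [448, -1008, -2688] -> -2688
  [-7, -11, 23, 37, -31, 50, -24, -36, -43, -38] -> [50, -24, -36, -38] -> [-38, -36, -24, 50] -> [304, 288, 192, -400] -> [2128, 2016, 1344, -2800] -> -2800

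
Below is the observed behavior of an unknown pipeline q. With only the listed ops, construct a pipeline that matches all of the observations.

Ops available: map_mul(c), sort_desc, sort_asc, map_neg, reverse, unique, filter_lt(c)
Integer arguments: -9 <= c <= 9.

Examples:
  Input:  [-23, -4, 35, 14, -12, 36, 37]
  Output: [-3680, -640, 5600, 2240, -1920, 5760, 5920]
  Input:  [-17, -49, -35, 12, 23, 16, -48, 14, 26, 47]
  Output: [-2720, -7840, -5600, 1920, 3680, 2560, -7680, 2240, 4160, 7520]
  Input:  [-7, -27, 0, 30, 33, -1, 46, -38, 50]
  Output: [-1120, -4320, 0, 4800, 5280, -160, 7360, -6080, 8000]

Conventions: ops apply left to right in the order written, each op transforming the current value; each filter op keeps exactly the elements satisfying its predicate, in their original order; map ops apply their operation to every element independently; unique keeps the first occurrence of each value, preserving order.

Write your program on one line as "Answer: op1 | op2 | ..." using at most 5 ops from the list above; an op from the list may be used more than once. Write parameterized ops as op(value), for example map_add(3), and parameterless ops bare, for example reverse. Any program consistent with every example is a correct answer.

map_mul(-2) | map_mul(-5) | map_mul(8) | map_neg | map_mul(-2)

Check, running the answer program on each example:
  [-23, -4, 35, 14, -12, 36, 37] -> [46, 8, -70, -28, 24, -72, -74] -> [-230, -40, 350, 140, -120, 360, 370] -> [-1840, -320, 2800, 1120, -960, 2880, 2960] -> [1840, 320, -2800, -1120, 960, -2880, -2960] -> [-3680, -640, 5600, 2240, -1920, 5760, 5920]
  [-17, -49, -35, 12, 23, 16, -48, 14, 26, 47] -> [34, 98, 70, -24, -46, -32, 96, -28, -52, -94] -> [-170, -490, -350, 120, 230, 160, -480, 140, 260, 470] -> [-1360, -3920, -2800, 960, 1840, 1280, -3840, 1120, 2080, 3760] -> [1360, 3920, 2800, -960, -1840, -1280, 3840, -1120, -2080, -3760] -> [-2720, -7840, -5600, 1920, 3680, 2560, -7680, 2240, 4160, 7520]
  [-7, -27, 0, 30, 33, -1, 46, -38, 50] -> [14, 54, 0, -60, -66, 2, -92, 76, -100] -> [-70, -270, 0, 300, 330, -10, 460, -380, 500] -> [-560, -2160, 0, 2400, 2640, -80, 3680, -3040, 4000] -> [560, 2160, 0, -2400, -2640, 80, -3680, 3040, -4000] -> [-1120, -4320, 0, 4800, 5280, -160, 7360, -6080, 8000]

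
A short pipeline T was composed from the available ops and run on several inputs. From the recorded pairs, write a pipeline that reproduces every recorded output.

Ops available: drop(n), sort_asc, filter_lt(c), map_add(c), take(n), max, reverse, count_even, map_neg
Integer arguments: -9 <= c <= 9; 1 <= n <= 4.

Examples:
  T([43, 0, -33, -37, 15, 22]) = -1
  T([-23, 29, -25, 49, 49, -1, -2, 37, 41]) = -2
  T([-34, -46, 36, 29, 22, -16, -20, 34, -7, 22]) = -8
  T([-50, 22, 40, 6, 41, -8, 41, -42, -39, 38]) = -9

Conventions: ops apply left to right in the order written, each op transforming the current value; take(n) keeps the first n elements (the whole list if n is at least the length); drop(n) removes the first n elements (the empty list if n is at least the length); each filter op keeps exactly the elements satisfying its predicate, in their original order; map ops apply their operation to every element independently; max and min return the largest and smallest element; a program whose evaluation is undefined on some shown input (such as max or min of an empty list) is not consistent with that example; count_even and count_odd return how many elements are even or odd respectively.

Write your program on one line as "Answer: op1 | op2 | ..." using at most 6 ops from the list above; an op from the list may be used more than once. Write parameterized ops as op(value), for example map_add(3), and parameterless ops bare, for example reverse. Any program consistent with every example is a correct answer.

drop(1) | map_add(-1) | filter_lt(1) | reverse | max

Check, running the answer program on each example:
  [43, 0, -33, -37, 15, 22] -> [0, -33, -37, 15, 22] -> [-1, -34, -38, 14, 21] -> [-1, -34, -38] -> [-38, -34, -1] -> -1
  [-23, 29, -25, 49, 49, -1, -2, 37, 41] -> [29, -25, 49, 49, -1, -2, 37, 41] -> [28, -26, 48, 48, -2, -3, 36, 40] -> [-26, -2, -3] -> [-3, -2, -26] -> -2
  [-34, -46, 36, 29, 22, -16, -20, 34, -7, 22] -> [-46, 36, 29, 22, -16, -20, 34, -7, 22] -> [-47, 35, 28, 21, -17, -21, 33, -8, 21] -> [-47, -17, -21, -8] -> [-8, -21, -17, -47] -> -8
  [-50, 22, 40, 6, 41, -8, 41, -42, -39, 38] -> [22, 40, 6, 41, -8, 41, -42, -39, 38] -> [21, 39, 5, 40, -9, 40, -43, -40, 37] -> [-9, -43, -40] -> [-40, -43, -9] -> -9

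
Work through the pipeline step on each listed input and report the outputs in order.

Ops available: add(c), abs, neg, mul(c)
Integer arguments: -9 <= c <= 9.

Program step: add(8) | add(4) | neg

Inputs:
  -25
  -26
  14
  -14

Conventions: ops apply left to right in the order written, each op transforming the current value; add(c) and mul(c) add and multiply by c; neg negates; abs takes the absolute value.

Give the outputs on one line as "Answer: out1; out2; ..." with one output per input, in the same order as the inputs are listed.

Execution, op by op:
  -25 -> -17 -> -13 -> 13
  -26 -> -18 -> -14 -> 14
  14 -> 22 -> 26 -> -26
  -14 -> -6 -> -2 -> 2

13; 14; -26; 2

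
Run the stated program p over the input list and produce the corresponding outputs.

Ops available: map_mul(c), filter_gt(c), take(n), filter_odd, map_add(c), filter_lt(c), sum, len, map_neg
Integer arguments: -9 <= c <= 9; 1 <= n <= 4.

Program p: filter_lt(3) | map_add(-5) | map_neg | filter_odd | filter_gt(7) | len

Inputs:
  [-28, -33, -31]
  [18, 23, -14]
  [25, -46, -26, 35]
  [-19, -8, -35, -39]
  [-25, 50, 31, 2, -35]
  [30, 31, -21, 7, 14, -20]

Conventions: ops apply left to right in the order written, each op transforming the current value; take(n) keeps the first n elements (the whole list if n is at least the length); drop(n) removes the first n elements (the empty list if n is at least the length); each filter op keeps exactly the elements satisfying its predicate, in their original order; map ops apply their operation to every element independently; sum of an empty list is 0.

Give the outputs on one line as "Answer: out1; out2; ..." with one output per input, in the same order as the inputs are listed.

1; 1; 2; 1; 0; 1

Execution, op by op:
  [-28, -33, -31] -> [-28, -33, -31] -> [-33, -38, -36] -> [33, 38, 36] -> [33] -> [33] -> 1
  [18, 23, -14] -> [-14] -> [-19] -> [19] -> [19] -> [19] -> 1
  [25, -46, -26, 35] -> [-46, -26] -> [-51, -31] -> [51, 31] -> [51, 31] -> [51, 31] -> 2
  [-19, -8, -35, -39] -> [-19, -8, -35, -39] -> [-24, -13, -40, -44] -> [24, 13, 40, 44] -> [13] -> [13] -> 1
  [-25, 50, 31, 2, -35] -> [-25, 2, -35] -> [-30, -3, -40] -> [30, 3, 40] -> [3] -> [] -> 0
  [30, 31, -21, 7, 14, -20] -> [-21, -20] -> [-26, -25] -> [26, 25] -> [25] -> [25] -> 1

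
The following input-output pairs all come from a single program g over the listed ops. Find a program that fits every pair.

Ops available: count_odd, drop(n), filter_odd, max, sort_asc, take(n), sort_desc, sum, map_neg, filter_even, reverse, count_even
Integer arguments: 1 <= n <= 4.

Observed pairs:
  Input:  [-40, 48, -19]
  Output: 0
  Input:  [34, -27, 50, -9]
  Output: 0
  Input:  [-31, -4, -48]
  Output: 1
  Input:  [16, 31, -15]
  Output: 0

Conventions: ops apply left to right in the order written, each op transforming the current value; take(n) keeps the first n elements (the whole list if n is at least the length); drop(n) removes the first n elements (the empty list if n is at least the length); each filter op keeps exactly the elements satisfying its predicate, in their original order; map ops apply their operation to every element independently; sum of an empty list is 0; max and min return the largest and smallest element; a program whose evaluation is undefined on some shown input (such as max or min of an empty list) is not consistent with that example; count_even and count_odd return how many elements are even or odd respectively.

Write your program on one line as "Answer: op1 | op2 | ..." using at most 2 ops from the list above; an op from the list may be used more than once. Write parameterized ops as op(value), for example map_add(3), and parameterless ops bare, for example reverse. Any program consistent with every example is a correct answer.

take(1) | count_odd

Check, running the answer program on each example:
  [-40, 48, -19] -> [-40] -> 0
  [34, -27, 50, -9] -> [34] -> 0
  [-31, -4, -48] -> [-31] -> 1
  [16, 31, -15] -> [16] -> 0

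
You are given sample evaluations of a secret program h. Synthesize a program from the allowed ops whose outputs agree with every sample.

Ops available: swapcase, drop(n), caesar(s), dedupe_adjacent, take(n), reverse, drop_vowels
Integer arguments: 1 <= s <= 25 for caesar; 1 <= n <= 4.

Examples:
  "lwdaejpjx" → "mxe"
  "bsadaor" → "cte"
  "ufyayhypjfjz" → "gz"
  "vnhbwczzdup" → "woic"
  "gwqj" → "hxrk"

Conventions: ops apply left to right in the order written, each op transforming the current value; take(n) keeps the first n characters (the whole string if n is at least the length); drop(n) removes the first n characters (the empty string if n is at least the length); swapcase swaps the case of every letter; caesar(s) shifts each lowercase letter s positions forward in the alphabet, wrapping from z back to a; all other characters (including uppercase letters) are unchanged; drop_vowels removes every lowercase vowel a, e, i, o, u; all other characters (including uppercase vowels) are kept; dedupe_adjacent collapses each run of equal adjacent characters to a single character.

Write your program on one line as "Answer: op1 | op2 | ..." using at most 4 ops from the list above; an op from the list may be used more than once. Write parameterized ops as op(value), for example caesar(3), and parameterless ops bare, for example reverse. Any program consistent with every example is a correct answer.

take(4) | drop_vowels | caesar(1)

Check, running the answer program on each example:
  "lwdaejpjx" -> "lwda" -> "lwd" -> "mxe"
  "bsadaor" -> "bsad" -> "bsd" -> "cte"
  "ufyayhypjfjz" -> "ufya" -> "fy" -> "gz"
  "vnhbwczzdup" -> "vnhb" -> "vnhb" -> "woic"
  "gwqj" -> "gwqj" -> "gwqj" -> "hxrk"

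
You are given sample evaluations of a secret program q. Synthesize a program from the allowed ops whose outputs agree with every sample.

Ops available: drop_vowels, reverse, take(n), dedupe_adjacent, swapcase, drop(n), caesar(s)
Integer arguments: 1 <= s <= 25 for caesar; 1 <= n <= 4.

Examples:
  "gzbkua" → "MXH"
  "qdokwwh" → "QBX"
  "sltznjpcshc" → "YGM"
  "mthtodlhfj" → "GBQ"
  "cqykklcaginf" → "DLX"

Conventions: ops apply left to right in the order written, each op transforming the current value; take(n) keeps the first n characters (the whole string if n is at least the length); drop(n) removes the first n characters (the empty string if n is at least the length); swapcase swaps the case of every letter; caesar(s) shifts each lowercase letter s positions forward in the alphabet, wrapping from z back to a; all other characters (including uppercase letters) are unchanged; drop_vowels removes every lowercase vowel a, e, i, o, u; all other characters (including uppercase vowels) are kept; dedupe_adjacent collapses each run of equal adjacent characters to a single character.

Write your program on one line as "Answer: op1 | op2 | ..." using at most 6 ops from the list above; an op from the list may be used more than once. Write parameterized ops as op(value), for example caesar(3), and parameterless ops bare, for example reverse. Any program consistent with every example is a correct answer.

caesar(13) | drop_vowels | swapcase | dedupe_adjacent | take(4) | drop(1)

Check, running the answer program on each example:
  "gzbkua" -> "tmoxhn" -> "tmxhn" -> "TMXHN" -> "TMXHN" -> "TMXH" -> "MXH"
  "qdokwwh" -> "dqbxjju" -> "dqbxjj" -> "DQBXJJ" -> "DQBXJ" -> "DQBX" -> "QBX"
  "sltznjpcshc" -> "fygmawcpfup" -> "fygmwcpfp" -> "FYGMWCPFP" -> "FYGMWCPFP" -> "FYGM" -> "YGM"
  "mthtodlhfj" -> "zgugbqyusw" -> "zggbqysw" -> "ZGGBQYSW" -> "ZGBQYSW" -> "ZGBQ" -> "GBQ"
  "cqykklcaginf" -> "pdlxxypntvas" -> "pdlxxypntvs" -> "PDLXXYPNTVS" -> "PDLXYPNTVS" -> "PDLX" -> "DLX"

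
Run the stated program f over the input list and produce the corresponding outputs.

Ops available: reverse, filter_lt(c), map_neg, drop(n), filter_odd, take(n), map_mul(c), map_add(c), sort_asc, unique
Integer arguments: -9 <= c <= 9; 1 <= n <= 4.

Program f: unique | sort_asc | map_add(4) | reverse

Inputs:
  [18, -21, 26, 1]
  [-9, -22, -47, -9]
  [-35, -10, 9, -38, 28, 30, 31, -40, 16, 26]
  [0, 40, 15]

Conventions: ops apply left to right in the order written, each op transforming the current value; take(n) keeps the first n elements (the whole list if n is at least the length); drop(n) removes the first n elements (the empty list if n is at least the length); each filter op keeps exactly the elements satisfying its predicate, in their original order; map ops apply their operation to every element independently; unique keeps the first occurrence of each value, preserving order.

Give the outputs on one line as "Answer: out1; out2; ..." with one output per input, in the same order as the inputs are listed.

Execution, op by op:
  [18, -21, 26, 1] -> [18, -21, 26, 1] -> [-21, 1, 18, 26] -> [-17, 5, 22, 30] -> [30, 22, 5, -17]
  [-9, -22, -47, -9] -> [-9, -22, -47] -> [-47, -22, -9] -> [-43, -18, -5] -> [-5, -18, -43]
  [-35, -10, 9, -38, 28, 30, 31, -40, 16, 26] -> [-35, -10, 9, -38, 28, 30, 31, -40, 16, 26] -> [-40, -38, -35, -10, 9, 16, 26, 28, 30, 31] -> [-36, -34, -31, -6, 13, 20, 30, 32, 34, 35] -> [35, 34, 32, 30, 20, 13, -6, -31, -34, -36]
  [0, 40, 15] -> [0, 40, 15] -> [0, 15, 40] -> [4, 19, 44] -> [44, 19, 4]

[30, 22, 5, -17]; [-5, -18, -43]; [35, 34, 32, 30, 20, 13, -6, -31, -34, -36]; [44, 19, 4]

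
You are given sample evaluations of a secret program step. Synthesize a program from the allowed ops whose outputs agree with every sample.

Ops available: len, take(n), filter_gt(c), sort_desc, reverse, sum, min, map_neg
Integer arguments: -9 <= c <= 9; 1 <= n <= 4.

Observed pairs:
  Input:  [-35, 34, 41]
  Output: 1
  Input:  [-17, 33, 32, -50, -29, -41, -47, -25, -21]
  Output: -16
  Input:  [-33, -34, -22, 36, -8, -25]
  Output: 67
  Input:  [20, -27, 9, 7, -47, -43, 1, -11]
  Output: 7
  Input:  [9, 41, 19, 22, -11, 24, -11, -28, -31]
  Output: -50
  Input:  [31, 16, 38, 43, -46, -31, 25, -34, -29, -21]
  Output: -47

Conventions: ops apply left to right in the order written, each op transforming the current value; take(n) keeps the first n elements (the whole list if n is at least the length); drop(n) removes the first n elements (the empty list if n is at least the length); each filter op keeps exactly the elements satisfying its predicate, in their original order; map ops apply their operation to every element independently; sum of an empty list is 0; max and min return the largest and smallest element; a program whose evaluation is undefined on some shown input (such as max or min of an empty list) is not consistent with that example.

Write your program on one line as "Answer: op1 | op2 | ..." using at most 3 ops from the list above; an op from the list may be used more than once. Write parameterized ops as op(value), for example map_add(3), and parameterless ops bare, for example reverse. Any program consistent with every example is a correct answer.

take(2) | map_neg | sum

Check, running the answer program on each example:
  [-35, 34, 41] -> [-35, 34] -> [35, -34] -> 1
  [-17, 33, 32, -50, -29, -41, -47, -25, -21] -> [-17, 33] -> [17, -33] -> -16
  [-33, -34, -22, 36, -8, -25] -> [-33, -34] -> [33, 34] -> 67
  [20, -27, 9, 7, -47, -43, 1, -11] -> [20, -27] -> [-20, 27] -> 7
  [9, 41, 19, 22, -11, 24, -11, -28, -31] -> [9, 41] -> [-9, -41] -> -50
  [31, 16, 38, 43, -46, -31, 25, -34, -29, -21] -> [31, 16] -> [-31, -16] -> -47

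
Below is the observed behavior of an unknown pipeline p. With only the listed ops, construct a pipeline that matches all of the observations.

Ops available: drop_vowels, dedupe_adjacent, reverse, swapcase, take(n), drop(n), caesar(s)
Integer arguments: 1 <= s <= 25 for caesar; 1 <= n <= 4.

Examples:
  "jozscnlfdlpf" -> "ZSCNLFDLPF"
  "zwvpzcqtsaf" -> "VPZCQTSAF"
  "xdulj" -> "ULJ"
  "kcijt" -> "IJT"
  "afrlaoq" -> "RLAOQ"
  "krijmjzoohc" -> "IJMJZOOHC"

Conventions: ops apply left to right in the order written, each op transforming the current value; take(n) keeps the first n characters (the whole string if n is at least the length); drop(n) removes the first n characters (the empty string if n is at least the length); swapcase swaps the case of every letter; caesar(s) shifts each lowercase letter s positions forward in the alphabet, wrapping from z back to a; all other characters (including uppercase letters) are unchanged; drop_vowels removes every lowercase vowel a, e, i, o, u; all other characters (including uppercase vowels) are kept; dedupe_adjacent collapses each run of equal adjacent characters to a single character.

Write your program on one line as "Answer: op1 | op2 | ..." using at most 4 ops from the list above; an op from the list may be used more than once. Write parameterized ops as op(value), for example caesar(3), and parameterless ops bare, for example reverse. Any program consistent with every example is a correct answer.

swapcase | drop(1) | drop(1)

Check, running the answer program on each example:
  "jozscnlfdlpf" -> "JOZSCNLFDLPF" -> "OZSCNLFDLPF" -> "ZSCNLFDLPF"
  "zwvpzcqtsaf" -> "ZWVPZCQTSAF" -> "WVPZCQTSAF" -> "VPZCQTSAF"
  "xdulj" -> "XDULJ" -> "DULJ" -> "ULJ"
  "kcijt" -> "KCIJT" -> "CIJT" -> "IJT"
  "afrlaoq" -> "AFRLAOQ" -> "FRLAOQ" -> "RLAOQ"
  "krijmjzoohc" -> "KRIJMJZOOHC" -> "RIJMJZOOHC" -> "IJMJZOOHC"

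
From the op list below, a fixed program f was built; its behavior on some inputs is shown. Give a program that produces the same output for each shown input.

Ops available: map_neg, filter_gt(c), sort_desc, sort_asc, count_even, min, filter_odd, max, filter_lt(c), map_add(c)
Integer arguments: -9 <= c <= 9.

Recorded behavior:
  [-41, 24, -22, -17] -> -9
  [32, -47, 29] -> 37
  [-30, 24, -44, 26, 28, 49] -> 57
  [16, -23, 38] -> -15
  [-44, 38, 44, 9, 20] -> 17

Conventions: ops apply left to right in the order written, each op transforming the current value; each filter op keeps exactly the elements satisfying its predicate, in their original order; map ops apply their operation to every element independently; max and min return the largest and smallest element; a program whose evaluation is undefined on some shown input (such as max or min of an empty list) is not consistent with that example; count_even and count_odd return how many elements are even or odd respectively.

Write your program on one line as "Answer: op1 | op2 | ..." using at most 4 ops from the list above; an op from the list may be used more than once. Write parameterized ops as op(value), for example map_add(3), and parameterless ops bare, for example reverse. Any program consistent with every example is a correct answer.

map_add(8) | sort_desc | filter_odd | max

Check, running the answer program on each example:
  [-41, 24, -22, -17] -> [-33, 32, -14, -9] -> [32, -9, -14, -33] -> [-9, -33] -> -9
  [32, -47, 29] -> [40, -39, 37] -> [40, 37, -39] -> [37, -39] -> 37
  [-30, 24, -44, 26, 28, 49] -> [-22, 32, -36, 34, 36, 57] -> [57, 36, 34, 32, -22, -36] -> [57] -> 57
  [16, -23, 38] -> [24, -15, 46] -> [46, 24, -15] -> [-15] -> -15
  [-44, 38, 44, 9, 20] -> [-36, 46, 52, 17, 28] -> [52, 46, 28, 17, -36] -> [17] -> 17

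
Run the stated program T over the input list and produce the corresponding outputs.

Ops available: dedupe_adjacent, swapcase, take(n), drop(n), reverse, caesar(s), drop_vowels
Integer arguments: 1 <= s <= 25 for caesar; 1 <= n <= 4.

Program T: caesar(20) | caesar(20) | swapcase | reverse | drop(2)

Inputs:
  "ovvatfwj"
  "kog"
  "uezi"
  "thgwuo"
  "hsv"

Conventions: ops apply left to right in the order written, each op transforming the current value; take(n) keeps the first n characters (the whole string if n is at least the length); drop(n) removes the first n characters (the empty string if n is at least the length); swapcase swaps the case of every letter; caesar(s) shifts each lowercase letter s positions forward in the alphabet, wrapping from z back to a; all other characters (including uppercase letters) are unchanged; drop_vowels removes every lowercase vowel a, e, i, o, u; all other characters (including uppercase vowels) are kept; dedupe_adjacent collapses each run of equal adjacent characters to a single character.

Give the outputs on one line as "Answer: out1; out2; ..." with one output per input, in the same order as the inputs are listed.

Execution, op by op:
  "ovvatfwj" -> "ippunzqd" -> "cjjohtkx" -> "CJJOHTKX" -> "XKTHOJJC" -> "THOJJC"
  "kog" -> "eia" -> "ycu" -> "YCU" -> "UCY" -> "Y"
  "uezi" -> "oytc" -> "isnw" -> "ISNW" -> "WNSI" -> "SI"
  "thgwuo" -> "nbaqoi" -> "hvukic" -> "HVUKIC" -> "CIKUVH" -> "KUVH"
  "hsv" -> "bmp" -> "vgj" -> "VGJ" -> "JGV" -> "V"

"THOJJC"; "Y"; "SI"; "KUVH"; "V"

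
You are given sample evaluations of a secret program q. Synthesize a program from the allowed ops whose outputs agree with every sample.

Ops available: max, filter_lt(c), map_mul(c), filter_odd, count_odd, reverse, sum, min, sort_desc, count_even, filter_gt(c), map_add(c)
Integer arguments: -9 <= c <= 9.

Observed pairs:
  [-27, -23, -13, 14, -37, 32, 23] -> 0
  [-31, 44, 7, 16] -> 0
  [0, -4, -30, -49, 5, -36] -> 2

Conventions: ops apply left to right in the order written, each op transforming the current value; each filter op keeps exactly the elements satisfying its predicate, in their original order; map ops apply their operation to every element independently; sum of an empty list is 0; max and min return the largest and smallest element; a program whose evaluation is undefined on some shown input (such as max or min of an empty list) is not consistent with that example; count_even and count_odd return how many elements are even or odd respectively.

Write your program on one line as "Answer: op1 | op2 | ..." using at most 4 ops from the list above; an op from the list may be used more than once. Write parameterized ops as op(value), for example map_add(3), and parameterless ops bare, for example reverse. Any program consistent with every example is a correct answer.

filter_gt(-3) | filter_lt(6) | map_mul(4) | count_even

Check, running the answer program on each example:
  [-27, -23, -13, 14, -37, 32, 23] -> [14, 32, 23] -> [] -> [] -> 0
  [-31, 44, 7, 16] -> [44, 7, 16] -> [] -> [] -> 0
  [0, -4, -30, -49, 5, -36] -> [0, 5] -> [0, 5] -> [0, 20] -> 2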